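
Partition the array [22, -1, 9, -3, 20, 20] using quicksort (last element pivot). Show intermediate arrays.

Partition 1: pivot=20 at index 4 -> [-1, 9, -3, 20, 20, 22]
Partition 2: pivot=20 at index 3 -> [-1, 9, -3, 20, 20, 22]
Partition 3: pivot=-3 at index 0 -> [-3, 9, -1, 20, 20, 22]
Partition 4: pivot=-1 at index 1 -> [-3, -1, 9, 20, 20, 22]


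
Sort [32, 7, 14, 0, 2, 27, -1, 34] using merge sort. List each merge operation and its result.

Divide and conquer:
  Merge [32] + [7] -> [7, 32]
  Merge [14] + [0] -> [0, 14]
  Merge [7, 32] + [0, 14] -> [0, 7, 14, 32]
  Merge [2] + [27] -> [2, 27]
  Merge [-1] + [34] -> [-1, 34]
  Merge [2, 27] + [-1, 34] -> [-1, 2, 27, 34]
  Merge [0, 7, 14, 32] + [-1, 2, 27, 34] -> [-1, 0, 2, 7, 14, 27, 32, 34]


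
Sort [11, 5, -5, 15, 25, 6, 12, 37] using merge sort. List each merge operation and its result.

Divide and conquer:
  Merge [11] + [5] -> [5, 11]
  Merge [-5] + [15] -> [-5, 15]
  Merge [5, 11] + [-5, 15] -> [-5, 5, 11, 15]
  Merge [25] + [6] -> [6, 25]
  Merge [12] + [37] -> [12, 37]
  Merge [6, 25] + [12, 37] -> [6, 12, 25, 37]
  Merge [-5, 5, 11, 15] + [6, 12, 25, 37] -> [-5, 5, 6, 11, 12, 15, 25, 37]


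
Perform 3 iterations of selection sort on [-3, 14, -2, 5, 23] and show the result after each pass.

Pass 1: Select minimum -3 at index 0, swap -> [-3, 14, -2, 5, 23]
Pass 2: Select minimum -2 at index 2, swap -> [-3, -2, 14, 5, 23]
Pass 3: Select minimum 5 at index 3, swap -> [-3, -2, 5, 14, 23]


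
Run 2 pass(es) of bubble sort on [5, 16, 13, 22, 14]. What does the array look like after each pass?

After pass 1: [5, 13, 16, 14, 22] (2 swaps)
After pass 2: [5, 13, 14, 16, 22] (1 swaps)
Total swaps: 3


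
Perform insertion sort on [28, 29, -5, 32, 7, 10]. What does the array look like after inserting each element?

First element 28 is already 'sorted'
Insert 29: shifted 0 elements -> [28, 29, -5, 32, 7, 10]
Insert -5: shifted 2 elements -> [-5, 28, 29, 32, 7, 10]
Insert 32: shifted 0 elements -> [-5, 28, 29, 32, 7, 10]
Insert 7: shifted 3 elements -> [-5, 7, 28, 29, 32, 10]
Insert 10: shifted 3 elements -> [-5, 7, 10, 28, 29, 32]


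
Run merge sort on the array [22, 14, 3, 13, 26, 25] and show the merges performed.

Divide and conquer:
  Merge [14] + [3] -> [3, 14]
  Merge [22] + [3, 14] -> [3, 14, 22]
  Merge [26] + [25] -> [25, 26]
  Merge [13] + [25, 26] -> [13, 25, 26]
  Merge [3, 14, 22] + [13, 25, 26] -> [3, 13, 14, 22, 25, 26]


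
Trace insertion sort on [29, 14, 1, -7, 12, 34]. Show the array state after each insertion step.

First element 29 is already 'sorted'
Insert 14: shifted 1 elements -> [14, 29, 1, -7, 12, 34]
Insert 1: shifted 2 elements -> [1, 14, 29, -7, 12, 34]
Insert -7: shifted 3 elements -> [-7, 1, 14, 29, 12, 34]
Insert 12: shifted 2 elements -> [-7, 1, 12, 14, 29, 34]
Insert 34: shifted 0 elements -> [-7, 1, 12, 14, 29, 34]


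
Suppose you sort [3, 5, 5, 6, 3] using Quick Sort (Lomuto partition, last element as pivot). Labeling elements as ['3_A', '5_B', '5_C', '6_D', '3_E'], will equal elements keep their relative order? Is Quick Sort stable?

Trace Quick Sort on the labeled array (the key is the number; the letter only tracks identity):
  Partition indices 0..4 around pivot 3_E -> [3_A, 3_E, 5_C, 6_D, 5_B]
  Partition indices 2..4 around pivot 5_B -> [3_A, 3_E, 5_C, 5_B, 6_D]
Final order: [3_A, 3_E, 5_C, 5_B, 6_D]
Equal keys:
  value 3: originally 3_A, 3_E; after sorting 3_A, 3_E -> order preserved
  value 5: originally 5_B, 5_C; after sorting 5_C, 5_B -> order changed
Equal keys were reordered, so Quick Sort is not stable: partition swaps elements across long distances and can reorder equal keys. (One such input is enough; an unstable sort may happen to preserve order on other inputs, but it gives no guarantee.)
Answer: Not stable


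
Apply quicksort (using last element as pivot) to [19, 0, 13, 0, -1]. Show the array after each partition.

Partition 1: pivot=-1 at index 0 -> [-1, 0, 13, 0, 19]
Partition 2: pivot=19 at index 4 -> [-1, 0, 13, 0, 19]
Partition 3: pivot=0 at index 2 -> [-1, 0, 0, 13, 19]


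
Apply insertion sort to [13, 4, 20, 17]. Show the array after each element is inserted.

First element 13 is already 'sorted'
Insert 4: shifted 1 elements -> [4, 13, 20, 17]
Insert 20: shifted 0 elements -> [4, 13, 20, 17]
Insert 17: shifted 1 elements -> [4, 13, 17, 20]


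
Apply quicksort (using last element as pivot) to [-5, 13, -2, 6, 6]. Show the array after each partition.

Partition 1: pivot=6 at index 3 -> [-5, -2, 6, 6, 13]
Partition 2: pivot=6 at index 2 -> [-5, -2, 6, 6, 13]
Partition 3: pivot=-2 at index 1 -> [-5, -2, 6, 6, 13]


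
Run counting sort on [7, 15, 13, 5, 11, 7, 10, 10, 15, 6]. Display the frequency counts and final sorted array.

Count array: [0, 0, 0, 0, 0, 1, 1, 2, 0, 0, 2, 1, 0, 1, 0, 2]
(count[i] = number of elements equal to i)
Cumulative count: [0, 0, 0, 0, 0, 1, 2, 4, 4, 4, 6, 7, 7, 8, 8, 10]
Sorted: [5, 6, 7, 7, 10, 10, 11, 13, 15, 15]


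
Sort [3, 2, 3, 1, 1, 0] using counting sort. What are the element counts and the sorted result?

Count array: [1, 2, 1, 2]
(count[i] = number of elements equal to i)
Cumulative count: [1, 3, 4, 6]
Sorted: [0, 1, 1, 2, 3, 3]


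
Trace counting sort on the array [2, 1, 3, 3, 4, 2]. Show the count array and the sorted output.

Count array: [0, 1, 2, 2, 1]
(count[i] = number of elements equal to i)
Cumulative count: [0, 1, 3, 5, 6]
Sorted: [1, 2, 2, 3, 3, 4]


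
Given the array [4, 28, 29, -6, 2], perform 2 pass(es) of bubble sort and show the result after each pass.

After pass 1: [4, 28, -6, 2, 29] (2 swaps)
After pass 2: [4, -6, 2, 28, 29] (2 swaps)
Total swaps: 4


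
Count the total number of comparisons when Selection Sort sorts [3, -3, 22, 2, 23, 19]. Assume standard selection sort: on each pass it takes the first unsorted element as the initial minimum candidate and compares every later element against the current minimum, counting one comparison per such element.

Pass 1: scan indices 1..5 for the minimum = 5 comparison(s); min is -3, place at index 0 -> [-3, 3, 22, 2, 23, 19]
Pass 2: scan indices 2..5 for the minimum = 4 comparison(s); min is 2, place at index 1 -> [-3, 2, 22, 3, 23, 19]
Pass 3: scan indices 3..5 for the minimum = 3 comparison(s); min is 3, place at index 2 -> [-3, 2, 3, 22, 23, 19]
Pass 4: scan indices 4..5 for the minimum = 2 comparison(s); min is 19, place at index 3 -> [-3, 2, 3, 19, 23, 22]
Pass 5: scan indices 5..5 for the minimum = 1 comparison(s); min is 22, place at index 4 -> [-3, 2, 3, 19, 22, 23]
Selection sort always scans the whole unsorted suffix, so the count is (n-1) + (n-2) + ... + 1 = n(n-1)/2 = 6*5/2 = 15 regardless of the input order.
Total comparisons: 5 + 4 + 3 + 2 + 1 = 15


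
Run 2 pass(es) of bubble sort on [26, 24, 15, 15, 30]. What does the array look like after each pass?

After pass 1: [24, 15, 15, 26, 30] (3 swaps)
After pass 2: [15, 15, 24, 26, 30] (2 swaps)
Total swaps: 5


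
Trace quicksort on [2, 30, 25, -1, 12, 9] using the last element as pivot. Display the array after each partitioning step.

Partition 1: pivot=9 at index 2 -> [2, -1, 9, 30, 12, 25]
Partition 2: pivot=-1 at index 0 -> [-1, 2, 9, 30, 12, 25]
Partition 3: pivot=25 at index 4 -> [-1, 2, 9, 12, 25, 30]


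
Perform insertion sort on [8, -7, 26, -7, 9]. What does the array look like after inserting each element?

First element 8 is already 'sorted'
Insert -7: shifted 1 elements -> [-7, 8, 26, -7, 9]
Insert 26: shifted 0 elements -> [-7, 8, 26, -7, 9]
Insert -7: shifted 2 elements -> [-7, -7, 8, 26, 9]
Insert 9: shifted 1 elements -> [-7, -7, 8, 9, 26]


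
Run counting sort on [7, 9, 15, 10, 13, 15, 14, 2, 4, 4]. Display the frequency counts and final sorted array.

Count array: [0, 0, 1, 0, 2, 0, 0, 1, 0, 1, 1, 0, 0, 1, 1, 2]
(count[i] = number of elements equal to i)
Cumulative count: [0, 0, 1, 1, 3, 3, 3, 4, 4, 5, 6, 6, 6, 7, 8, 10]
Sorted: [2, 4, 4, 7, 9, 10, 13, 14, 15, 15]


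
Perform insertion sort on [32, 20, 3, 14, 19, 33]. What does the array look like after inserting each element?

First element 32 is already 'sorted'
Insert 20: shifted 1 elements -> [20, 32, 3, 14, 19, 33]
Insert 3: shifted 2 elements -> [3, 20, 32, 14, 19, 33]
Insert 14: shifted 2 elements -> [3, 14, 20, 32, 19, 33]
Insert 19: shifted 2 elements -> [3, 14, 19, 20, 32, 33]
Insert 33: shifted 0 elements -> [3, 14, 19, 20, 32, 33]


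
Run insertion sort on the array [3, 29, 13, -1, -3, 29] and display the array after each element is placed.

First element 3 is already 'sorted'
Insert 29: shifted 0 elements -> [3, 29, 13, -1, -3, 29]
Insert 13: shifted 1 elements -> [3, 13, 29, -1, -3, 29]
Insert -1: shifted 3 elements -> [-1, 3, 13, 29, -3, 29]
Insert -3: shifted 4 elements -> [-3, -1, 3, 13, 29, 29]
Insert 29: shifted 0 elements -> [-3, -1, 3, 13, 29, 29]


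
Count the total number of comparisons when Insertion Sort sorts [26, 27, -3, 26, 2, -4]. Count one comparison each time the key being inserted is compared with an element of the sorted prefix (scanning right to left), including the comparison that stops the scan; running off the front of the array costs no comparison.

Insert 27: 26 <= 27 (stop) = 1 comparison(s) -> [26, 27, -3, 26, 2, -4]
Insert -3: 27 > -3 (shift), 26 > -3 (shift), reached front = 2 comparison(s) -> [-3, 26, 27, 26, 2, -4]
Insert 26: 27 > 26 (shift), 26 <= 26 (stop) = 2 comparison(s) -> [-3, 26, 26, 27, 2, -4]
Insert 2: 27 > 2 (shift), 26 > 2 (shift), 26 > 2 (shift), -3 <= 2 (stop) = 4 comparison(s) -> [-3, 2, 26, 26, 27, -4]
Insert -4: 27 > -4 (shift), 26 > -4 (shift), 26 > -4 (shift), 2 > -4 (shift), -3 > -4 (shift), reached front = 5 comparison(s) -> [-4, -3, 2, 26, 26, 27]
Total comparisons: 1 + 2 + 2 + 4 + 5 = 14


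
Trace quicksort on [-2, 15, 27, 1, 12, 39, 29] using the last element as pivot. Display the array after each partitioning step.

Partition 1: pivot=29 at index 5 -> [-2, 15, 27, 1, 12, 29, 39]
Partition 2: pivot=12 at index 2 -> [-2, 1, 12, 15, 27, 29, 39]
Partition 3: pivot=1 at index 1 -> [-2, 1, 12, 15, 27, 29, 39]
Partition 4: pivot=27 at index 4 -> [-2, 1, 12, 15, 27, 29, 39]


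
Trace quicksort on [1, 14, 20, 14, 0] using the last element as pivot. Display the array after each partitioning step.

Partition 1: pivot=0 at index 0 -> [0, 14, 20, 14, 1]
Partition 2: pivot=1 at index 1 -> [0, 1, 20, 14, 14]
Partition 3: pivot=14 at index 3 -> [0, 1, 14, 14, 20]


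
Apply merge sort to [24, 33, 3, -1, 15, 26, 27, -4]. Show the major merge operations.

Divide and conquer:
  Merge [24] + [33] -> [24, 33]
  Merge [3] + [-1] -> [-1, 3]
  Merge [24, 33] + [-1, 3] -> [-1, 3, 24, 33]
  Merge [15] + [26] -> [15, 26]
  Merge [27] + [-4] -> [-4, 27]
  Merge [15, 26] + [-4, 27] -> [-4, 15, 26, 27]
  Merge [-1, 3, 24, 33] + [-4, 15, 26, 27] -> [-4, -1, 3, 15, 24, 26, 27, 33]


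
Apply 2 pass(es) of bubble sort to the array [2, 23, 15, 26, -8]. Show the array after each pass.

After pass 1: [2, 15, 23, -8, 26] (2 swaps)
After pass 2: [2, 15, -8, 23, 26] (1 swaps)
Total swaps: 3


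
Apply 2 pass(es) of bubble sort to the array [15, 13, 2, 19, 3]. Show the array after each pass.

After pass 1: [13, 2, 15, 3, 19] (3 swaps)
After pass 2: [2, 13, 3, 15, 19] (2 swaps)
Total swaps: 5


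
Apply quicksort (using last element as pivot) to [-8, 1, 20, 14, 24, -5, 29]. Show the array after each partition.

Partition 1: pivot=29 at index 6 -> [-8, 1, 20, 14, 24, -5, 29]
Partition 2: pivot=-5 at index 1 -> [-8, -5, 20, 14, 24, 1, 29]
Partition 3: pivot=1 at index 2 -> [-8, -5, 1, 14, 24, 20, 29]
Partition 4: pivot=20 at index 4 -> [-8, -5, 1, 14, 20, 24, 29]


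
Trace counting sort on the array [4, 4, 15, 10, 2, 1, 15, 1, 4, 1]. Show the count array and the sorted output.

Count array: [0, 3, 1, 0, 3, 0, 0, 0, 0, 0, 1, 0, 0, 0, 0, 2]
(count[i] = number of elements equal to i)
Cumulative count: [0, 3, 4, 4, 7, 7, 7, 7, 7, 7, 8, 8, 8, 8, 8, 10]
Sorted: [1, 1, 1, 2, 4, 4, 4, 10, 15, 15]


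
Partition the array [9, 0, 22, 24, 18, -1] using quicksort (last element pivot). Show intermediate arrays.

Partition 1: pivot=-1 at index 0 -> [-1, 0, 22, 24, 18, 9]
Partition 2: pivot=9 at index 2 -> [-1, 0, 9, 24, 18, 22]
Partition 3: pivot=22 at index 4 -> [-1, 0, 9, 18, 22, 24]


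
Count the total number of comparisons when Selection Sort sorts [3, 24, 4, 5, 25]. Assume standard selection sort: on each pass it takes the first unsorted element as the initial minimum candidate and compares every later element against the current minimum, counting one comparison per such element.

Pass 1: scan indices 1..4 for the minimum = 4 comparison(s); min is 3, place at index 0 -> [3, 24, 4, 5, 25]
Pass 2: scan indices 2..4 for the minimum = 3 comparison(s); min is 4, place at index 1 -> [3, 4, 24, 5, 25]
Pass 3: scan indices 3..4 for the minimum = 2 comparison(s); min is 5, place at index 2 -> [3, 4, 5, 24, 25]
Pass 4: scan indices 4..4 for the minimum = 1 comparison(s); min is 24, place at index 3 -> [3, 4, 5, 24, 25]
Selection sort always scans the whole unsorted suffix, so the count is (n-1) + (n-2) + ... + 1 = n(n-1)/2 = 5*4/2 = 10 regardless of the input order.
Total comparisons: 4 + 3 + 2 + 1 = 10


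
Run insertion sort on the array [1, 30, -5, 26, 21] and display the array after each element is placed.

First element 1 is already 'sorted'
Insert 30: shifted 0 elements -> [1, 30, -5, 26, 21]
Insert -5: shifted 2 elements -> [-5, 1, 30, 26, 21]
Insert 26: shifted 1 elements -> [-5, 1, 26, 30, 21]
Insert 21: shifted 2 elements -> [-5, 1, 21, 26, 30]


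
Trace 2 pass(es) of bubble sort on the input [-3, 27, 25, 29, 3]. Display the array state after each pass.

After pass 1: [-3, 25, 27, 3, 29] (2 swaps)
After pass 2: [-3, 25, 3, 27, 29] (1 swaps)
Total swaps: 3


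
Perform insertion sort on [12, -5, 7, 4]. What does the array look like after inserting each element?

First element 12 is already 'sorted'
Insert -5: shifted 1 elements -> [-5, 12, 7, 4]
Insert 7: shifted 1 elements -> [-5, 7, 12, 4]
Insert 4: shifted 2 elements -> [-5, 4, 7, 12]


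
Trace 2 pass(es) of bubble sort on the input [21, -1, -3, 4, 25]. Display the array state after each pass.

After pass 1: [-1, -3, 4, 21, 25] (3 swaps)
After pass 2: [-3, -1, 4, 21, 25] (1 swaps)
Total swaps: 4


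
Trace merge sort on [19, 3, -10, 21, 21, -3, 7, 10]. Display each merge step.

Divide and conquer:
  Merge [19] + [3] -> [3, 19]
  Merge [-10] + [21] -> [-10, 21]
  Merge [3, 19] + [-10, 21] -> [-10, 3, 19, 21]
  Merge [21] + [-3] -> [-3, 21]
  Merge [7] + [10] -> [7, 10]
  Merge [-3, 21] + [7, 10] -> [-3, 7, 10, 21]
  Merge [-10, 3, 19, 21] + [-3, 7, 10, 21] -> [-10, -3, 3, 7, 10, 19, 21, 21]


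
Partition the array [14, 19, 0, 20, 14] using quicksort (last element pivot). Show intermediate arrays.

Partition 1: pivot=14 at index 2 -> [14, 0, 14, 20, 19]
Partition 2: pivot=0 at index 0 -> [0, 14, 14, 20, 19]
Partition 3: pivot=19 at index 3 -> [0, 14, 14, 19, 20]


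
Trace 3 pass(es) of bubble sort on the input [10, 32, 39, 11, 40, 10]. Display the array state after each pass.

After pass 1: [10, 32, 11, 39, 10, 40] (2 swaps)
After pass 2: [10, 11, 32, 10, 39, 40] (2 swaps)
After pass 3: [10, 11, 10, 32, 39, 40] (1 swaps)
Total swaps: 5


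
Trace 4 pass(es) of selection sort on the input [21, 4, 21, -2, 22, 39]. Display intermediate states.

Pass 1: Select minimum -2 at index 3, swap -> [-2, 4, 21, 21, 22, 39]
Pass 2: Select minimum 4 at index 1, swap -> [-2, 4, 21, 21, 22, 39]
Pass 3: Select minimum 21 at index 2, swap -> [-2, 4, 21, 21, 22, 39]
Pass 4: Select minimum 21 at index 3, swap -> [-2, 4, 21, 21, 22, 39]


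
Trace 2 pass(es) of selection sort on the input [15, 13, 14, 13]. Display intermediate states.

Pass 1: Select minimum 13 at index 1, swap -> [13, 15, 14, 13]
Pass 2: Select minimum 13 at index 3, swap -> [13, 13, 14, 15]


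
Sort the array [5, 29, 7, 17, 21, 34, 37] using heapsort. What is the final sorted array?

Build heap: [37, 29, 34, 17, 21, 5, 7]
Extract 37: [34, 29, 7, 17, 21, 5, 37]
Extract 34: [29, 21, 7, 17, 5, 34, 37]
Extract 29: [21, 17, 7, 5, 29, 34, 37]
Extract 21: [17, 5, 7, 21, 29, 34, 37]
Extract 17: [7, 5, 17, 21, 29, 34, 37]
Extract 7: [5, 7, 17, 21, 29, 34, 37]


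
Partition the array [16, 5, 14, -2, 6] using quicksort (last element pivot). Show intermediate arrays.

Partition 1: pivot=6 at index 2 -> [5, -2, 6, 16, 14]
Partition 2: pivot=-2 at index 0 -> [-2, 5, 6, 16, 14]
Partition 3: pivot=14 at index 3 -> [-2, 5, 6, 14, 16]


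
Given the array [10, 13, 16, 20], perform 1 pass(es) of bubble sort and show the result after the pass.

After pass 1: [10, 13, 16, 20] (0 swaps)
Total swaps: 0


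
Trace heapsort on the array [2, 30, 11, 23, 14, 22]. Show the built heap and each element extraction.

Build heap: [30, 23, 22, 2, 14, 11]
Extract 30: [23, 14, 22, 2, 11, 30]
Extract 23: [22, 14, 11, 2, 23, 30]
Extract 22: [14, 2, 11, 22, 23, 30]
Extract 14: [11, 2, 14, 22, 23, 30]
Extract 11: [2, 11, 14, 22, 23, 30]


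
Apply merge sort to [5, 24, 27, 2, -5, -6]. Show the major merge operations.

Divide and conquer:
  Merge [24] + [27] -> [24, 27]
  Merge [5] + [24, 27] -> [5, 24, 27]
  Merge [-5] + [-6] -> [-6, -5]
  Merge [2] + [-6, -5] -> [-6, -5, 2]
  Merge [5, 24, 27] + [-6, -5, 2] -> [-6, -5, 2, 5, 24, 27]


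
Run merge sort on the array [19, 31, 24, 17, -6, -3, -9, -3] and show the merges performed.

Divide and conquer:
  Merge [19] + [31] -> [19, 31]
  Merge [24] + [17] -> [17, 24]
  Merge [19, 31] + [17, 24] -> [17, 19, 24, 31]
  Merge [-6] + [-3] -> [-6, -3]
  Merge [-9] + [-3] -> [-9, -3]
  Merge [-6, -3] + [-9, -3] -> [-9, -6, -3, -3]
  Merge [17, 19, 24, 31] + [-9, -6, -3, -3] -> [-9, -6, -3, -3, 17, 19, 24, 31]


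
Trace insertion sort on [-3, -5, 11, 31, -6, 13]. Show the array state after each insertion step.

First element -3 is already 'sorted'
Insert -5: shifted 1 elements -> [-5, -3, 11, 31, -6, 13]
Insert 11: shifted 0 elements -> [-5, -3, 11, 31, -6, 13]
Insert 31: shifted 0 elements -> [-5, -3, 11, 31, -6, 13]
Insert -6: shifted 4 elements -> [-6, -5, -3, 11, 31, 13]
Insert 13: shifted 1 elements -> [-6, -5, -3, 11, 13, 31]


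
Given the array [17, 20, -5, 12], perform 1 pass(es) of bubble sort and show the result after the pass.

After pass 1: [17, -5, 12, 20] (2 swaps)
Total swaps: 2


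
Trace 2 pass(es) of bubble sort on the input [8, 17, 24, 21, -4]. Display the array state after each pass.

After pass 1: [8, 17, 21, -4, 24] (2 swaps)
After pass 2: [8, 17, -4, 21, 24] (1 swaps)
Total swaps: 3


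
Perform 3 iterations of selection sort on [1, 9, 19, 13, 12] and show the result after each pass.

Pass 1: Select minimum 1 at index 0, swap -> [1, 9, 19, 13, 12]
Pass 2: Select minimum 9 at index 1, swap -> [1, 9, 19, 13, 12]
Pass 3: Select minimum 12 at index 4, swap -> [1, 9, 12, 13, 19]


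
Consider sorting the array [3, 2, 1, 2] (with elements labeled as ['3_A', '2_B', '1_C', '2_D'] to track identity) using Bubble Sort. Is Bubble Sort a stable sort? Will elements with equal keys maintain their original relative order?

Trace Bubble Sort on the labeled array (the key is the number; the letter only tracks identity):
  After pass 1: [2_B, 1_C, 2_D, 3_A]
  After pass 2: [1_C, 2_B, 2_D, 3_A]
  After pass 3: [1_C, 2_B, 2_D, 3_A] (no swaps, done)
Final order: [1_C, 2_B, 2_D, 3_A]
Equal keys:
  value 2: originally 2_B, 2_D; after sorting 2_B, 2_D -> order preserved
All equal keys kept their original relative order. Bubble Sort is stable: it only swaps adjacent elements when the left one is strictly greater, so equal keys never move past each other.
Answer: Stable


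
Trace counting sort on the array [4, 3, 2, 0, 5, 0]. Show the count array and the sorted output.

Count array: [2, 0, 1, 1, 1, 1]
(count[i] = number of elements equal to i)
Cumulative count: [2, 2, 3, 4, 5, 6]
Sorted: [0, 0, 2, 3, 4, 5]


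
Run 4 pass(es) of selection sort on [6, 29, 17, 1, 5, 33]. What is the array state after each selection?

Pass 1: Select minimum 1 at index 3, swap -> [1, 29, 17, 6, 5, 33]
Pass 2: Select minimum 5 at index 4, swap -> [1, 5, 17, 6, 29, 33]
Pass 3: Select minimum 6 at index 3, swap -> [1, 5, 6, 17, 29, 33]
Pass 4: Select minimum 17 at index 3, swap -> [1, 5, 6, 17, 29, 33]


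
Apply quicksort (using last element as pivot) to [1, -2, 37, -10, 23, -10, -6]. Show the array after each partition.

Partition 1: pivot=-6 at index 2 -> [-10, -10, -6, 1, 23, -2, 37]
Partition 2: pivot=-10 at index 1 -> [-10, -10, -6, 1, 23, -2, 37]
Partition 3: pivot=37 at index 6 -> [-10, -10, -6, 1, 23, -2, 37]
Partition 4: pivot=-2 at index 3 -> [-10, -10, -6, -2, 23, 1, 37]
Partition 5: pivot=1 at index 4 -> [-10, -10, -6, -2, 1, 23, 37]


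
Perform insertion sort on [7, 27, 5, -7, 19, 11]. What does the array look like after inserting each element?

First element 7 is already 'sorted'
Insert 27: shifted 0 elements -> [7, 27, 5, -7, 19, 11]
Insert 5: shifted 2 elements -> [5, 7, 27, -7, 19, 11]
Insert -7: shifted 3 elements -> [-7, 5, 7, 27, 19, 11]
Insert 19: shifted 1 elements -> [-7, 5, 7, 19, 27, 11]
Insert 11: shifted 2 elements -> [-7, 5, 7, 11, 19, 27]


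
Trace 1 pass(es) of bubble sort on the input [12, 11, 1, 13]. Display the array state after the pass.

After pass 1: [11, 1, 12, 13] (2 swaps)
Total swaps: 2


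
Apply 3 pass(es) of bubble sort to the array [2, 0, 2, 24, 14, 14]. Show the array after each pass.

After pass 1: [0, 2, 2, 14, 14, 24] (3 swaps)
After pass 2: [0, 2, 2, 14, 14, 24] (0 swaps)
After pass 3: [0, 2, 2, 14, 14, 24] (0 swaps)
Total swaps: 3


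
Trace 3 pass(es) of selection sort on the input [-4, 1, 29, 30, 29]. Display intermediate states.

Pass 1: Select minimum -4 at index 0, swap -> [-4, 1, 29, 30, 29]
Pass 2: Select minimum 1 at index 1, swap -> [-4, 1, 29, 30, 29]
Pass 3: Select minimum 29 at index 2, swap -> [-4, 1, 29, 30, 29]


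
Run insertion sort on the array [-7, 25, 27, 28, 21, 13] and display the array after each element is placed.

First element -7 is already 'sorted'
Insert 25: shifted 0 elements -> [-7, 25, 27, 28, 21, 13]
Insert 27: shifted 0 elements -> [-7, 25, 27, 28, 21, 13]
Insert 28: shifted 0 elements -> [-7, 25, 27, 28, 21, 13]
Insert 21: shifted 3 elements -> [-7, 21, 25, 27, 28, 13]
Insert 13: shifted 4 elements -> [-7, 13, 21, 25, 27, 28]


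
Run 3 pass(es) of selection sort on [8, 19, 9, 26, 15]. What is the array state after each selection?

Pass 1: Select minimum 8 at index 0, swap -> [8, 19, 9, 26, 15]
Pass 2: Select minimum 9 at index 2, swap -> [8, 9, 19, 26, 15]
Pass 3: Select minimum 15 at index 4, swap -> [8, 9, 15, 26, 19]


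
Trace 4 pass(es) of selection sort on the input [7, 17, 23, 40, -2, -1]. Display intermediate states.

Pass 1: Select minimum -2 at index 4, swap -> [-2, 17, 23, 40, 7, -1]
Pass 2: Select minimum -1 at index 5, swap -> [-2, -1, 23, 40, 7, 17]
Pass 3: Select minimum 7 at index 4, swap -> [-2, -1, 7, 40, 23, 17]
Pass 4: Select minimum 17 at index 5, swap -> [-2, -1, 7, 17, 23, 40]


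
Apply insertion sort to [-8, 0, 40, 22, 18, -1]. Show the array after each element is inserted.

First element -8 is already 'sorted'
Insert 0: shifted 0 elements -> [-8, 0, 40, 22, 18, -1]
Insert 40: shifted 0 elements -> [-8, 0, 40, 22, 18, -1]
Insert 22: shifted 1 elements -> [-8, 0, 22, 40, 18, -1]
Insert 18: shifted 2 elements -> [-8, 0, 18, 22, 40, -1]
Insert -1: shifted 4 elements -> [-8, -1, 0, 18, 22, 40]


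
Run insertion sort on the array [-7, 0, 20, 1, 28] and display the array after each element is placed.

First element -7 is already 'sorted'
Insert 0: shifted 0 elements -> [-7, 0, 20, 1, 28]
Insert 20: shifted 0 elements -> [-7, 0, 20, 1, 28]
Insert 1: shifted 1 elements -> [-7, 0, 1, 20, 28]
Insert 28: shifted 0 elements -> [-7, 0, 1, 20, 28]


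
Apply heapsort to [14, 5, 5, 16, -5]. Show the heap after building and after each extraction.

Build heap: [16, 14, 5, 5, -5]
Extract 16: [14, 5, 5, -5, 16]
Extract 14: [5, -5, 5, 14, 16]
Extract 5: [5, -5, 5, 14, 16]
Extract 5: [-5, 5, 5, 14, 16]


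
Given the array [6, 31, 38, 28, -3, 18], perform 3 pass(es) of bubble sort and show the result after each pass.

After pass 1: [6, 31, 28, -3, 18, 38] (3 swaps)
After pass 2: [6, 28, -3, 18, 31, 38] (3 swaps)
After pass 3: [6, -3, 18, 28, 31, 38] (2 swaps)
Total swaps: 8


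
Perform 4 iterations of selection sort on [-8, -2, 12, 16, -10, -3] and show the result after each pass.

Pass 1: Select minimum -10 at index 4, swap -> [-10, -2, 12, 16, -8, -3]
Pass 2: Select minimum -8 at index 4, swap -> [-10, -8, 12, 16, -2, -3]
Pass 3: Select minimum -3 at index 5, swap -> [-10, -8, -3, 16, -2, 12]
Pass 4: Select minimum -2 at index 4, swap -> [-10, -8, -3, -2, 16, 12]


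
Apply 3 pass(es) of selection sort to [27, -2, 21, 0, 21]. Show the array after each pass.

Pass 1: Select minimum -2 at index 1, swap -> [-2, 27, 21, 0, 21]
Pass 2: Select minimum 0 at index 3, swap -> [-2, 0, 21, 27, 21]
Pass 3: Select minimum 21 at index 2, swap -> [-2, 0, 21, 27, 21]


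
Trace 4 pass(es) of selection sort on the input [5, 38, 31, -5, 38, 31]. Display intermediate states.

Pass 1: Select minimum -5 at index 3, swap -> [-5, 38, 31, 5, 38, 31]
Pass 2: Select minimum 5 at index 3, swap -> [-5, 5, 31, 38, 38, 31]
Pass 3: Select minimum 31 at index 2, swap -> [-5, 5, 31, 38, 38, 31]
Pass 4: Select minimum 31 at index 5, swap -> [-5, 5, 31, 31, 38, 38]


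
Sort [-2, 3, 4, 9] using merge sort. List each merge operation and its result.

Divide and conquer:
  Merge [-2] + [3] -> [-2, 3]
  Merge [4] + [9] -> [4, 9]
  Merge [-2, 3] + [4, 9] -> [-2, 3, 4, 9]


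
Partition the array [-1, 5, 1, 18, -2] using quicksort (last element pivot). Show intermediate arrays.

Partition 1: pivot=-2 at index 0 -> [-2, 5, 1, 18, -1]
Partition 2: pivot=-1 at index 1 -> [-2, -1, 1, 18, 5]
Partition 3: pivot=5 at index 3 -> [-2, -1, 1, 5, 18]


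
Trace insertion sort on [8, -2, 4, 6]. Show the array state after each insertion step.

First element 8 is already 'sorted'
Insert -2: shifted 1 elements -> [-2, 8, 4, 6]
Insert 4: shifted 1 elements -> [-2, 4, 8, 6]
Insert 6: shifted 1 elements -> [-2, 4, 6, 8]


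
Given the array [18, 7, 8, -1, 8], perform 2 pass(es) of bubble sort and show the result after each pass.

After pass 1: [7, 8, -1, 8, 18] (4 swaps)
After pass 2: [7, -1, 8, 8, 18] (1 swaps)
Total swaps: 5


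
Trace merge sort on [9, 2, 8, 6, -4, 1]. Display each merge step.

Divide and conquer:
  Merge [2] + [8] -> [2, 8]
  Merge [9] + [2, 8] -> [2, 8, 9]
  Merge [-4] + [1] -> [-4, 1]
  Merge [6] + [-4, 1] -> [-4, 1, 6]
  Merge [2, 8, 9] + [-4, 1, 6] -> [-4, 1, 2, 6, 8, 9]


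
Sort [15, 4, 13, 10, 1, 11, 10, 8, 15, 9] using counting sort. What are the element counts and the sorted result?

Count array: [0, 1, 0, 0, 1, 0, 0, 0, 1, 1, 2, 1, 0, 1, 0, 2]
(count[i] = number of elements equal to i)
Cumulative count: [0, 1, 1, 1, 2, 2, 2, 2, 3, 4, 6, 7, 7, 8, 8, 10]
Sorted: [1, 4, 8, 9, 10, 10, 11, 13, 15, 15]


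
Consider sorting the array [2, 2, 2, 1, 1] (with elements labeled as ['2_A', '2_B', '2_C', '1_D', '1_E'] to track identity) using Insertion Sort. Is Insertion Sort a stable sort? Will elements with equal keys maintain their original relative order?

Trace Insertion Sort on the labeled array (the key is the number; the letter only tracks identity):
  Insert 2_B at index 1: [2_A, 2_B, 2_C, 1_D, 1_E]
  Insert 2_C at index 2: [2_A, 2_B, 2_C, 1_D, 1_E]
  Insert 1_D at index 0: [1_D, 2_A, 2_B, 2_C, 1_E]
  Insert 1_E at index 1: [1_D, 1_E, 2_A, 2_B, 2_C]
Final order: [1_D, 1_E, 2_A, 2_B, 2_C]
Equal keys:
  value 1: originally 1_D, 1_E; after sorting 1_D, 1_E -> order preserved
  value 2: originally 2_A, 2_B, 2_C; after sorting 2_A, 2_B, 2_C -> order preserved
All equal keys kept their original relative order. Insertion Sort is stable: elements are shifted only while they are strictly greater than the key, so a key is inserted after any equal elements already placed.
Answer: Stable


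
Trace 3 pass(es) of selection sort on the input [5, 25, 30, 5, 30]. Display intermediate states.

Pass 1: Select minimum 5 at index 0, swap -> [5, 25, 30, 5, 30]
Pass 2: Select minimum 5 at index 3, swap -> [5, 5, 30, 25, 30]
Pass 3: Select minimum 25 at index 3, swap -> [5, 5, 25, 30, 30]


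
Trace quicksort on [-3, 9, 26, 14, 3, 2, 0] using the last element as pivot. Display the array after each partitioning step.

Partition 1: pivot=0 at index 1 -> [-3, 0, 26, 14, 3, 2, 9]
Partition 2: pivot=9 at index 4 -> [-3, 0, 3, 2, 9, 14, 26]
Partition 3: pivot=2 at index 2 -> [-3, 0, 2, 3, 9, 14, 26]
Partition 4: pivot=26 at index 6 -> [-3, 0, 2, 3, 9, 14, 26]


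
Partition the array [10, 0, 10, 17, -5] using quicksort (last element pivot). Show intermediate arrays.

Partition 1: pivot=-5 at index 0 -> [-5, 0, 10, 17, 10]
Partition 2: pivot=10 at index 3 -> [-5, 0, 10, 10, 17]
Partition 3: pivot=10 at index 2 -> [-5, 0, 10, 10, 17]


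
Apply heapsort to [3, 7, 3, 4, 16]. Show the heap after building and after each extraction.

Build heap: [16, 7, 3, 4, 3]
Extract 16: [7, 4, 3, 3, 16]
Extract 7: [4, 3, 3, 7, 16]
Extract 4: [3, 3, 4, 7, 16]
Extract 3: [3, 3, 4, 7, 16]


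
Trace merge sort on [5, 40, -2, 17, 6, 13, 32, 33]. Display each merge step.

Divide and conquer:
  Merge [5] + [40] -> [5, 40]
  Merge [-2] + [17] -> [-2, 17]
  Merge [5, 40] + [-2, 17] -> [-2, 5, 17, 40]
  Merge [6] + [13] -> [6, 13]
  Merge [32] + [33] -> [32, 33]
  Merge [6, 13] + [32, 33] -> [6, 13, 32, 33]
  Merge [-2, 5, 17, 40] + [6, 13, 32, 33] -> [-2, 5, 6, 13, 17, 32, 33, 40]


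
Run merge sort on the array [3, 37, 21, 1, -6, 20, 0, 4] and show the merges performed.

Divide and conquer:
  Merge [3] + [37] -> [3, 37]
  Merge [21] + [1] -> [1, 21]
  Merge [3, 37] + [1, 21] -> [1, 3, 21, 37]
  Merge [-6] + [20] -> [-6, 20]
  Merge [0] + [4] -> [0, 4]
  Merge [-6, 20] + [0, 4] -> [-6, 0, 4, 20]
  Merge [1, 3, 21, 37] + [-6, 0, 4, 20] -> [-6, 0, 1, 3, 4, 20, 21, 37]


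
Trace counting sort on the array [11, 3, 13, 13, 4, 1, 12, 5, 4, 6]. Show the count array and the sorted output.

Count array: [0, 1, 0, 1, 2, 1, 1, 0, 0, 0, 0, 1, 1, 2]
(count[i] = number of elements equal to i)
Cumulative count: [0, 1, 1, 2, 4, 5, 6, 6, 6, 6, 6, 7, 8, 10]
Sorted: [1, 3, 4, 4, 5, 6, 11, 12, 13, 13]


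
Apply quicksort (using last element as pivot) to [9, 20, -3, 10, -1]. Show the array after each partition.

Partition 1: pivot=-1 at index 1 -> [-3, -1, 9, 10, 20]
Partition 2: pivot=20 at index 4 -> [-3, -1, 9, 10, 20]
Partition 3: pivot=10 at index 3 -> [-3, -1, 9, 10, 20]


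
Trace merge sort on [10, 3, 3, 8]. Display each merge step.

Divide and conquer:
  Merge [10] + [3] -> [3, 10]
  Merge [3] + [8] -> [3, 8]
  Merge [3, 10] + [3, 8] -> [3, 3, 8, 10]


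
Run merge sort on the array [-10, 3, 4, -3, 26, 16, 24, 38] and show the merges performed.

Divide and conquer:
  Merge [-10] + [3] -> [-10, 3]
  Merge [4] + [-3] -> [-3, 4]
  Merge [-10, 3] + [-3, 4] -> [-10, -3, 3, 4]
  Merge [26] + [16] -> [16, 26]
  Merge [24] + [38] -> [24, 38]
  Merge [16, 26] + [24, 38] -> [16, 24, 26, 38]
  Merge [-10, -3, 3, 4] + [16, 24, 26, 38] -> [-10, -3, 3, 4, 16, 24, 26, 38]


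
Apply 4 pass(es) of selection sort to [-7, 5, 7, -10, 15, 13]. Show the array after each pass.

Pass 1: Select minimum -10 at index 3, swap -> [-10, 5, 7, -7, 15, 13]
Pass 2: Select minimum -7 at index 3, swap -> [-10, -7, 7, 5, 15, 13]
Pass 3: Select minimum 5 at index 3, swap -> [-10, -7, 5, 7, 15, 13]
Pass 4: Select minimum 7 at index 3, swap -> [-10, -7, 5, 7, 15, 13]


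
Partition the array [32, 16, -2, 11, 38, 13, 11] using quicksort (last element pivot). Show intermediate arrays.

Partition 1: pivot=11 at index 2 -> [-2, 11, 11, 16, 38, 13, 32]
Partition 2: pivot=11 at index 1 -> [-2, 11, 11, 16, 38, 13, 32]
Partition 3: pivot=32 at index 5 -> [-2, 11, 11, 16, 13, 32, 38]
Partition 4: pivot=13 at index 3 -> [-2, 11, 11, 13, 16, 32, 38]


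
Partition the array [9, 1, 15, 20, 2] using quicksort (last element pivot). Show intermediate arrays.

Partition 1: pivot=2 at index 1 -> [1, 2, 15, 20, 9]
Partition 2: pivot=9 at index 2 -> [1, 2, 9, 20, 15]
Partition 3: pivot=15 at index 3 -> [1, 2, 9, 15, 20]


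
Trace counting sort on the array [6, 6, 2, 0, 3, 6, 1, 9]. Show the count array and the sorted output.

Count array: [1, 1, 1, 1, 0, 0, 3, 0, 0, 1]
(count[i] = number of elements equal to i)
Cumulative count: [1, 2, 3, 4, 4, 4, 7, 7, 7, 8]
Sorted: [0, 1, 2, 3, 6, 6, 6, 9]


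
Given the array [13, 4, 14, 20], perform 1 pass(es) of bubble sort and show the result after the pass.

After pass 1: [4, 13, 14, 20] (1 swaps)
Total swaps: 1


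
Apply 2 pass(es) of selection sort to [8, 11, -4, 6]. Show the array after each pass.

Pass 1: Select minimum -4 at index 2, swap -> [-4, 11, 8, 6]
Pass 2: Select minimum 6 at index 3, swap -> [-4, 6, 8, 11]


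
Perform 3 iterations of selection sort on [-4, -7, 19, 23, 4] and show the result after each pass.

Pass 1: Select minimum -7 at index 1, swap -> [-7, -4, 19, 23, 4]
Pass 2: Select minimum -4 at index 1, swap -> [-7, -4, 19, 23, 4]
Pass 3: Select minimum 4 at index 4, swap -> [-7, -4, 4, 23, 19]


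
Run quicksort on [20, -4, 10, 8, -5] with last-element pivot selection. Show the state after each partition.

Partition 1: pivot=-5 at index 0 -> [-5, -4, 10, 8, 20]
Partition 2: pivot=20 at index 4 -> [-5, -4, 10, 8, 20]
Partition 3: pivot=8 at index 2 -> [-5, -4, 8, 10, 20]


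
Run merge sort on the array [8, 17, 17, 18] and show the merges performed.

Divide and conquer:
  Merge [8] + [17] -> [8, 17]
  Merge [17] + [18] -> [17, 18]
  Merge [8, 17] + [17, 18] -> [8, 17, 17, 18]


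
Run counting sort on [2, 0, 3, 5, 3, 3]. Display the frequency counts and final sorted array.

Count array: [1, 0, 1, 3, 0, 1]
(count[i] = number of elements equal to i)
Cumulative count: [1, 1, 2, 5, 5, 6]
Sorted: [0, 2, 3, 3, 3, 5]


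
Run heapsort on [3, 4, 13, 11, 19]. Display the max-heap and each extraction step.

Build heap: [19, 11, 13, 3, 4]
Extract 19: [13, 11, 4, 3, 19]
Extract 13: [11, 3, 4, 13, 19]
Extract 11: [4, 3, 11, 13, 19]
Extract 4: [3, 4, 11, 13, 19]


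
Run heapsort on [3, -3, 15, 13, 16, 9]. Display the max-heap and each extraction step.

Build heap: [16, 13, 15, 3, -3, 9]
Extract 16: [15, 13, 9, 3, -3, 16]
Extract 15: [13, 3, 9, -3, 15, 16]
Extract 13: [9, 3, -3, 13, 15, 16]
Extract 9: [3, -3, 9, 13, 15, 16]
Extract 3: [-3, 3, 9, 13, 15, 16]


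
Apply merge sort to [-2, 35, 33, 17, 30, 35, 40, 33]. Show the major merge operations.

Divide and conquer:
  Merge [-2] + [35] -> [-2, 35]
  Merge [33] + [17] -> [17, 33]
  Merge [-2, 35] + [17, 33] -> [-2, 17, 33, 35]
  Merge [30] + [35] -> [30, 35]
  Merge [40] + [33] -> [33, 40]
  Merge [30, 35] + [33, 40] -> [30, 33, 35, 40]
  Merge [-2, 17, 33, 35] + [30, 33, 35, 40] -> [-2, 17, 30, 33, 33, 35, 35, 40]


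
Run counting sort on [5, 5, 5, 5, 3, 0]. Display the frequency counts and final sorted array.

Count array: [1, 0, 0, 1, 0, 4]
(count[i] = number of elements equal to i)
Cumulative count: [1, 1, 1, 2, 2, 6]
Sorted: [0, 3, 5, 5, 5, 5]


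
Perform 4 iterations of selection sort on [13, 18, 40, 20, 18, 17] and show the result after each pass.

Pass 1: Select minimum 13 at index 0, swap -> [13, 18, 40, 20, 18, 17]
Pass 2: Select minimum 17 at index 5, swap -> [13, 17, 40, 20, 18, 18]
Pass 3: Select minimum 18 at index 4, swap -> [13, 17, 18, 20, 40, 18]
Pass 4: Select minimum 18 at index 5, swap -> [13, 17, 18, 18, 40, 20]


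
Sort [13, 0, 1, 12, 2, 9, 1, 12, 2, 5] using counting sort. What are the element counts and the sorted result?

Count array: [1, 2, 2, 0, 0, 1, 0, 0, 0, 1, 0, 0, 2, 1]
(count[i] = number of elements equal to i)
Cumulative count: [1, 3, 5, 5, 5, 6, 6, 6, 6, 7, 7, 7, 9, 10]
Sorted: [0, 1, 1, 2, 2, 5, 9, 12, 12, 13]


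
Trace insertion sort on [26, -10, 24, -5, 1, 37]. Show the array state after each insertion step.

First element 26 is already 'sorted'
Insert -10: shifted 1 elements -> [-10, 26, 24, -5, 1, 37]
Insert 24: shifted 1 elements -> [-10, 24, 26, -5, 1, 37]
Insert -5: shifted 2 elements -> [-10, -5, 24, 26, 1, 37]
Insert 1: shifted 2 elements -> [-10, -5, 1, 24, 26, 37]
Insert 37: shifted 0 elements -> [-10, -5, 1, 24, 26, 37]


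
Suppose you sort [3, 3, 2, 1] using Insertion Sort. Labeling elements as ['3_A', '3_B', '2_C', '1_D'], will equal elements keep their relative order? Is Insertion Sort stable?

Trace Insertion Sort on the labeled array (the key is the number; the letter only tracks identity):
  Insert 3_B at index 1: [3_A, 3_B, 2_C, 1_D]
  Insert 2_C at index 0: [2_C, 3_A, 3_B, 1_D]
  Insert 1_D at index 0: [1_D, 2_C, 3_A, 3_B]
Final order: [1_D, 2_C, 3_A, 3_B]
Equal keys:
  value 3: originally 3_A, 3_B; after sorting 3_A, 3_B -> order preserved
All equal keys kept their original relative order. Insertion Sort is stable: elements are shifted only while they are strictly greater than the key, so a key is inserted after any equal elements already placed.
Answer: Stable


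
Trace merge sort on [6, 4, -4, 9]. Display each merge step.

Divide and conquer:
  Merge [6] + [4] -> [4, 6]
  Merge [-4] + [9] -> [-4, 9]
  Merge [4, 6] + [-4, 9] -> [-4, 4, 6, 9]


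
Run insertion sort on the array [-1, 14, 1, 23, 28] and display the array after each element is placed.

First element -1 is already 'sorted'
Insert 14: shifted 0 elements -> [-1, 14, 1, 23, 28]
Insert 1: shifted 1 elements -> [-1, 1, 14, 23, 28]
Insert 23: shifted 0 elements -> [-1, 1, 14, 23, 28]
Insert 28: shifted 0 elements -> [-1, 1, 14, 23, 28]


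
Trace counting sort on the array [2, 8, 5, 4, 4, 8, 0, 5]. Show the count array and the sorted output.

Count array: [1, 0, 1, 0, 2, 2, 0, 0, 2]
(count[i] = number of elements equal to i)
Cumulative count: [1, 1, 2, 2, 4, 6, 6, 6, 8]
Sorted: [0, 2, 4, 4, 5, 5, 8, 8]


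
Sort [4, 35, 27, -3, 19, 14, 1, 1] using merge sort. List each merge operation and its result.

Divide and conquer:
  Merge [4] + [35] -> [4, 35]
  Merge [27] + [-3] -> [-3, 27]
  Merge [4, 35] + [-3, 27] -> [-3, 4, 27, 35]
  Merge [19] + [14] -> [14, 19]
  Merge [1] + [1] -> [1, 1]
  Merge [14, 19] + [1, 1] -> [1, 1, 14, 19]
  Merge [-3, 4, 27, 35] + [1, 1, 14, 19] -> [-3, 1, 1, 4, 14, 19, 27, 35]


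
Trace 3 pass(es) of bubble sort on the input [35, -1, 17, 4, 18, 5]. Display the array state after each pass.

After pass 1: [-1, 17, 4, 18, 5, 35] (5 swaps)
After pass 2: [-1, 4, 17, 5, 18, 35] (2 swaps)
After pass 3: [-1, 4, 5, 17, 18, 35] (1 swaps)
Total swaps: 8


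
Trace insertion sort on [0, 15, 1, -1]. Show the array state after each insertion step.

First element 0 is already 'sorted'
Insert 15: shifted 0 elements -> [0, 15, 1, -1]
Insert 1: shifted 1 elements -> [0, 1, 15, -1]
Insert -1: shifted 3 elements -> [-1, 0, 1, 15]


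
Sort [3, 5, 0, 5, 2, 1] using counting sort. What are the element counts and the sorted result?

Count array: [1, 1, 1, 1, 0, 2]
(count[i] = number of elements equal to i)
Cumulative count: [1, 2, 3, 4, 4, 6]
Sorted: [0, 1, 2, 3, 5, 5]


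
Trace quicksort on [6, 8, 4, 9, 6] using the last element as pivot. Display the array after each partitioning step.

Partition 1: pivot=6 at index 2 -> [6, 4, 6, 9, 8]
Partition 2: pivot=4 at index 0 -> [4, 6, 6, 9, 8]
Partition 3: pivot=8 at index 3 -> [4, 6, 6, 8, 9]


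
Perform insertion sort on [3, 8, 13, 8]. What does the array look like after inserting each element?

First element 3 is already 'sorted'
Insert 8: shifted 0 elements -> [3, 8, 13, 8]
Insert 13: shifted 0 elements -> [3, 8, 13, 8]
Insert 8: shifted 1 elements -> [3, 8, 8, 13]


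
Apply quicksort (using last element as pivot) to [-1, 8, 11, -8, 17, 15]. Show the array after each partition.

Partition 1: pivot=15 at index 4 -> [-1, 8, 11, -8, 15, 17]
Partition 2: pivot=-8 at index 0 -> [-8, 8, 11, -1, 15, 17]
Partition 3: pivot=-1 at index 1 -> [-8, -1, 11, 8, 15, 17]
Partition 4: pivot=8 at index 2 -> [-8, -1, 8, 11, 15, 17]
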